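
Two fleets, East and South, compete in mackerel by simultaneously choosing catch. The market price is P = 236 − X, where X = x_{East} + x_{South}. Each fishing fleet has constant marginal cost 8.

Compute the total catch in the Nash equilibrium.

Fishing fleet East's profit: π = x_{East}(236 − (x_{East} + x_{South})) − 8x_{East}.
∂π/∂x_{East} = 228 − 2x_{East} − x_{South} = 0, so x_{East} = 114 − 0.5x_{South}.
Setting x_{East} = x_{South} in the reaction function: x_{East} = 114 − 0.5x_{East}, so x_{East} = 114 / 1.5 = 76.
Total catch: 76 + 76 = 152.

152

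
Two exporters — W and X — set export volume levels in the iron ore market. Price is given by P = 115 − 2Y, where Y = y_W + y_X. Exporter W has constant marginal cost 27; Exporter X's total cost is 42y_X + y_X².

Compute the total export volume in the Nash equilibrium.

24.9

Exporter W's profit: π = y_W(115 − 2(y_W + y_X)) − 27y_W.
∂π/∂y_W = 88 − 4y_W − 2y_X = 0, so y_W = 22 − 0.5y_X.
For X: ∂π/∂y_X = 73 − 6y_X − 2y_W = 0 ⇒ y_X = 73/6 − (1/3)y_W.
Substituting the second reaction function into the first: y_W = 22 − 0.5(73/6 − (1/3)y_W), which gives (5/6)y_W = 191/12 ⇒ y_W = 19.1.
Then y_X = 73/6 − (1/3)·19.1 = 5.8.
Total export volume: 19.1 + 5.8 = 24.9.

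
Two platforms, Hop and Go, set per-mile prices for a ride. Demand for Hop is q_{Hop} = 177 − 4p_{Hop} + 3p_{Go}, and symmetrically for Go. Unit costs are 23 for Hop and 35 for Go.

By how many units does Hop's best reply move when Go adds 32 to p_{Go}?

Hop's profit: π = (p_{Hop} − 23)(177 − 4p_{Hop} + 3p_{Go}).
∂π/∂p_{Hop} = 269 − 8p_{Hop} + 3p_{Go} = 0 ⇒ p_{Hop} = 33.625 + 0.375p_{Go}.
The reaction-function slope is 0.375, so a 32-unit rise in p_{Go} moves p_{Hop} by 0.375 × 32 = 12. Hop's best response rises — the actions are strategic complements.

12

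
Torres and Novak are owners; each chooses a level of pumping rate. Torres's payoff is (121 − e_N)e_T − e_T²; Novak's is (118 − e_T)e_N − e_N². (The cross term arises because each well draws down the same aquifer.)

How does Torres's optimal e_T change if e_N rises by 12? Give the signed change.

-6

Expanding Torres's payoff: 121e_T − e_Ne_T − e_T².
∂π/∂e_T = 121 − e_N − 2e_T = 0, so e_T = 60.5 − 0.5e_N.
The reaction-function slope is −0.5, so a 12-unit rise in e_N moves e_T by −0.5 × 12 = −6. Torres's best response falls — the actions are strategic substitutes.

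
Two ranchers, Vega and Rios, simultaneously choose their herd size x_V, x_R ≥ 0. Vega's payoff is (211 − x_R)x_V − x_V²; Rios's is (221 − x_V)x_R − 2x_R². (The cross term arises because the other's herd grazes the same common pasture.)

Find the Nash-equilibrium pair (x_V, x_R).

89, 33

Expanding Vega's payoff: 211x_V − x_Rx_V − x_V².
∂π/∂x_V = 211 − x_R − 2x_V = 0, so x_V = 105.5 − 0.5x_R.
Likewise for Rios: x_R = 55.25 − 0.25x_V.
Solving the two reaction functions simultaneously: (1 − (−0.5)(−0.25))x_V = 105.5 − 0.5·55.25, so 0.875x_V = 77.875 and x_V = 89.
Then x_R = 55.25 − 0.25·89 = 33.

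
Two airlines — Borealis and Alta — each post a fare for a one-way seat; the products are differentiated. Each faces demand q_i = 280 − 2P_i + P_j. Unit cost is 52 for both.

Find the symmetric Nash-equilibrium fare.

128

Borealis's profit: π = (P_{Borealis} − 52)(280 − 2P_{Borealis} + P_{Alta}).
∂π/∂P_{Borealis} = 384 − 4P_{Borealis} + P_{Alta} = 0 ⇒ P_{Borealis} = 96 + 0.25P_{Alta}.
The game is symmetric, so in equilibrium P_{Alta} = P_{Borealis}: the reaction function gives 0.75P_{Borealis} = 96, hence P_{Borealis} = 128.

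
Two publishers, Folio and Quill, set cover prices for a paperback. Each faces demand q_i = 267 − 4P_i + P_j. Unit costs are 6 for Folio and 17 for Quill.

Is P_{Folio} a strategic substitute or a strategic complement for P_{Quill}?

strategic complements

Folio's profit: π = (P_{Folio} − 6)(267 − 4P_{Folio} + P_{Quill}).
∂π/∂P_{Folio} = 291 − 8P_{Folio} + P_{Quill} = 0 ⇒ P_{Folio} = 36.375 + 0.125P_{Quill}.
The best-response slope dP_{Folio}/dP_{Quill} = 0.125 > 0: the reaction function is upward-sloping, so the choices are strategic complements.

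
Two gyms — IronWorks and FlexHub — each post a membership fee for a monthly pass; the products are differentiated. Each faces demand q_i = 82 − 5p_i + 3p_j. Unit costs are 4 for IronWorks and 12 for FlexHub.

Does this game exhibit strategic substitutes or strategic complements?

IronWorks's profit: π = (p_{IronWorks} − 4)(82 − 5p_{IronWorks} + 3p_{FlexHub}).
∂π/∂p_{IronWorks} = 102 − 10p_{IronWorks} + 3p_{FlexHub} = 0 ⇒ p_{IronWorks} = 10.2 + 0.3p_{FlexHub}.
The best-response slope dp_{IronWorks}/dp_{FlexHub} = 0.3 > 0: the reaction function is upward-sloping, so the choices are strategic complements.

strategic complements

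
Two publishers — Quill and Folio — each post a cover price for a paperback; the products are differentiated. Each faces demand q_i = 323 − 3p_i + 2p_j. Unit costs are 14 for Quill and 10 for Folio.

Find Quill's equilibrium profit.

Quill's profit: π = (p_{Quill} − 14)(323 − 3p_{Quill} + 2p_{Folio}).
∂π/∂p_{Quill} = 365 − 6p_{Quill} + 2p_{Folio} = 0 ⇒ p_{Quill} = 365/6 + (1/3)p_{Folio}.
Similarly p_{Folio} = 353/6 + (1/3)p_{Quill}.
Substituting the second reaction function into the first: p_{Quill} = 365/6 + (1/3)(353/6 + (1/3)p_{Quill}), which gives (8/9)p_{Quill} = 724/9 ⇒ p_{Quill} = 90.5.
Then p_{Folio} = 353/6 + (1/3)·90.5 = 89.
q_{Quill} = 323 − 3·90.5 + 2·89 = 229.5.
Profit = (90.5 − 14)·229.5 = 17556.75.

17556.75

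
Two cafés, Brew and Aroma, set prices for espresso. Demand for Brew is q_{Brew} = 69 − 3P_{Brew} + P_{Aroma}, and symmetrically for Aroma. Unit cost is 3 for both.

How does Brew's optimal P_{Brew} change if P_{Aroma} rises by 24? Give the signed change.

Brew's profit: π = (P_{Brew} − 3)(69 − 3P_{Brew} + P_{Aroma}).
∂π/∂P_{Brew} = 78 − 6P_{Brew} + P_{Aroma} = 0 ⇒ P_{Brew} = 13 + (1/6)P_{Aroma}.
The reaction-function slope is 1/6, so a 24-unit rise in P_{Aroma} moves P_{Brew} by 1/6 × 24 = 4. Brew's best response rises — the actions are strategic complements.

4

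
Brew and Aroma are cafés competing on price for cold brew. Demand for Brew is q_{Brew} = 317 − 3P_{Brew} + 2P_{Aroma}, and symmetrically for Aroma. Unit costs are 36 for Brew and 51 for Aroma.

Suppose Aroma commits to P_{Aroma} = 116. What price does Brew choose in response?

Brew's profit: π = (P_{Brew} − 36)(317 − 3P_{Brew} + 2P_{Aroma}).
∂π/∂P_{Brew} = 425 − 6P_{Brew} + 2P_{Aroma} = 0 ⇒ P_{Brew} = 425/6 + (1/3)P_{Aroma}.
At P_{Aroma} = 116: P_{Brew} = 425/6 + (1/3)·116 = 109.5.

109.5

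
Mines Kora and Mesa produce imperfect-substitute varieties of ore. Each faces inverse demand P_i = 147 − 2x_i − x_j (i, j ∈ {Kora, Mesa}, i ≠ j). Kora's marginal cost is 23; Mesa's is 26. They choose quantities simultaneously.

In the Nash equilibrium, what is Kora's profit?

Mine Kora's profit: π = x_{Kora}(147 − 2x_{Kora} − x_{Mesa}) − 23x_{Kora}.
∂π/∂x_{Kora} = 124 − 4x_{Kora} − x_{Mesa} = 0 ⇒ x_{Kora} = 31 − 0.25x_{Mesa}.
Similarly x_{Mesa} = 30.25 − 0.25x_{Kora}.
Substituting the second reaction function into the first: x_{Kora} = 31 − 0.25(30.25 − 0.25x_{Kora}), which gives 0.9375x_{Kora} = 23.4375 ⇒ x_{Kora} = 25.
Then x_{Mesa} = 30.25 − 0.25·25 = 24.
P_{Kora} = 147 − 2·25 − 24 = 73.
Profit = (73 − 23)·25 = 1250.

1250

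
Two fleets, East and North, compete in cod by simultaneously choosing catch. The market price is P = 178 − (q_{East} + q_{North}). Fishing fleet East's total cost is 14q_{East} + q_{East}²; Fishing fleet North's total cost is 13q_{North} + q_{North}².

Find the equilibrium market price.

112.2

Fishing fleet East's profit: π = q_{East}(178 − (q_{East} + q_{North})) − 14q_{East} − q_{East}².
∂π/∂q_{East} = 164 − 4q_{East} − q_{North} = 0, so q_{East} = 41 − 0.25q_{North}.
By the same steps for North: q_{North} = 41.25 − 0.25q_{East}.
Plugging q_{North} into East's best response: q_{East} = 41 − 0.25(41.25 − 0.25q_{East}) ⇒ 0.9375q_{East} = 30.6875, so q_{East} = 491/15.
Then q_{North} = 41.25 − 0.25·(491/15) = 496/15.
Equilibrium price: P = 178 − 65.8 = 112.2.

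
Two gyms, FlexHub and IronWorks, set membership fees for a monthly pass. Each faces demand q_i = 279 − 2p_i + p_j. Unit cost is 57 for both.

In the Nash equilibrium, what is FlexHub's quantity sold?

148

FlexHub's profit: π = (p_{FlexHub} − 57)(279 − 2p_{FlexHub} + p_{IronWorks}).
∂π/∂p_{FlexHub} = 393 − 4p_{FlexHub} + p_{IronWorks} = 0 ⇒ p_{FlexHub} = 98.25 + 0.25p_{IronWorks}.
Setting p_{FlexHub} = p_{IronWorks} in the reaction function: p_{FlexHub} = 98.25 + 0.25p_{FlexHub}, so p_{FlexHub} = 98.25 / 0.75 = 131.
q_{FlexHub} = 279 − 2·131 + 131 = 148.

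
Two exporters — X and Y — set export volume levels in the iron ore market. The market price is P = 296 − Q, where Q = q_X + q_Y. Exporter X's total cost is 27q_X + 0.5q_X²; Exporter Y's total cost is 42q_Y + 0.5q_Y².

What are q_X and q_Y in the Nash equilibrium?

69.125, 61.625

Exporter X's profit: π = q_X(296 − (q_X + q_Y)) − 27q_X − 0.5q_X².
∂π/∂q_X = 269 − 3q_X − q_Y = 0, so q_X = 269/3 − (1/3)q_Y.
By the same steps for Y: q_Y = 254/3 − (1/3)q_X.
Substituting the second reaction function into the first: q_X = 269/3 − (1/3)(254/3 − (1/3)q_X), which gives (8/9)q_X = 553/9 ⇒ q_X = 69.125.
Then q_Y = 254/3 − (1/3)·69.125 = 61.625.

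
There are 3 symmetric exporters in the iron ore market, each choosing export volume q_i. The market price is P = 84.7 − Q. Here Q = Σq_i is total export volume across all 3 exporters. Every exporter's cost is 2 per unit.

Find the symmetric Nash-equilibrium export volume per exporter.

20.675

A representative exporter's profit is π_i = q_i(84.7 − Q) − 2q_i, with Q = q_i + Σ_{j≠i} q_j.
First-order condition: 82.7 − 2q_i − Σ_{j≠i} q_j = 0.
With identical exporters, set every q_j = q: then 82.7 − 2q − 2q = 0, i.e. q = 82.7/4 = 20.675.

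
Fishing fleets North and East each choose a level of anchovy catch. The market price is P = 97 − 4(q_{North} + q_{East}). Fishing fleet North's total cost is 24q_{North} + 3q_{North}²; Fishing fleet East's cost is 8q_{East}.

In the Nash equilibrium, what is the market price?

Fishing fleet North's profit: π = q_{North}(97 − 4(q_{North} + q_{East})) − 24q_{North} − 3q_{North}².
∂π/∂q_{North} = 73 − 14q_{North} − 4q_{East} = 0, so q_{North} = 73/14 − (2/7)q_{East}.
For East: ∂π/∂q_{East} = 89 − 8q_{East} − 4q_{North} = 0 ⇒ q_{East} = 11.125 − 0.5q_{North}.
Solving the two reaction functions simultaneously: (1 − (−2/7)(−0.5))q_{North} = 73/14 − (2/7)·11.125, so (6/7)q_{North} = 57/28 and q_{North} = 2.375.
Then q_{East} = 11.125 − 0.5·2.375 = 9.9375.
Equilibrium price: P = 97 − 4·12.3125 = 47.75.

47.75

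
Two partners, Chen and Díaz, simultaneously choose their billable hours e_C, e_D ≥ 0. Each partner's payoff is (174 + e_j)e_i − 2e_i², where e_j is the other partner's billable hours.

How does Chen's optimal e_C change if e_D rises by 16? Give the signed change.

Chen's payoff is (174 + e_D)e_C − 2e_C².
∂π/∂e_C = 174 + e_D − 4e_C = 0, so e_C = 43.5 + 0.25e_D.
The reaction-function slope is 0.25, so a 16-unit rise in e_D moves e_C by 0.25 × 16 = 4. Chen's best response rises — the actions are strategic complements.

4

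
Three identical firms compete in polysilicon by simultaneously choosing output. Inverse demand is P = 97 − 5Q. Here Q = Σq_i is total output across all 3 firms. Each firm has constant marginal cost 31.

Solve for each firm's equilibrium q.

3.3

A representative firm's profit is π_i = q_i(97 − 5Q) − 31q_i, with Q = q_i + Σ_{j≠i} q_j.
First-order condition: 66 − 10q_i − 5Σ_{j≠i} q_j = 0.
Imposing symmetry (q_j = q for all j) turns Σ_{j≠i} q_j into 2q, so 66 = 20q and q = 3.3.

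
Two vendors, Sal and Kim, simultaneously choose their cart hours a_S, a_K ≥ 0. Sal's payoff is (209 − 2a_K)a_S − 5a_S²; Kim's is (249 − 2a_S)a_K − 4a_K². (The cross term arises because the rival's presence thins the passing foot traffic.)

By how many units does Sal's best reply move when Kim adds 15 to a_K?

Expanding Sal's payoff: 209a_S − 2a_Ka_S − 5a_S².
∂π/∂a_S = 209 − 2a_K − 10a_S = 0, so a_S = 20.9 − 0.2a_K.
The reaction-function slope is −0.2, so a 15-unit rise in a_K moves a_S by −0.2 × 15 = −3. Sal's best response falls — the actions are strategic substitutes.

-3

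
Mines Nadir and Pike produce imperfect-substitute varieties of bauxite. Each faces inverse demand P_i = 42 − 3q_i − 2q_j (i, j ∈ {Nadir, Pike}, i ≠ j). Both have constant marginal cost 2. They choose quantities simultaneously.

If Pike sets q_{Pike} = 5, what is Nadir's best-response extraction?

5

Mine Nadir's profit: π = q_{Nadir}(42 − 3q_{Nadir} − 2q_{Pike}) − 2q_{Nadir}.
∂π/∂q_{Nadir} = 40 − 6q_{Nadir} − 2q_{Pike} = 0 ⇒ q_{Nadir} = 20/3 − (1/3)q_{Pike}.
At q_{Pike} = 5: q_{Nadir} = 20/3 − (1/3)·5 = 5.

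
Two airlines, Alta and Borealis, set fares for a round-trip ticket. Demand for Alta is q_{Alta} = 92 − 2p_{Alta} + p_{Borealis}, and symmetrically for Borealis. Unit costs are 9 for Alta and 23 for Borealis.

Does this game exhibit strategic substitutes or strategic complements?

strategic complements

Alta's profit: π = (p_{Alta} − 9)(92 − 2p_{Alta} + p_{Borealis}).
∂π/∂p_{Alta} = 110 − 4p_{Alta} + p_{Borealis} = 0 ⇒ p_{Alta} = 27.5 + 0.25p_{Borealis}.
The best-response slope dp_{Alta}/dp_{Borealis} = 0.25 > 0: the reaction function is upward-sloping, so the choices are strategic complements.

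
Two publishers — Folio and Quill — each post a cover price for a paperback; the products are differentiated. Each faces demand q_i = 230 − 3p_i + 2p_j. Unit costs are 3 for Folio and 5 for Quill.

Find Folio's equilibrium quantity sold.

171.375

Folio's profit: π = (p_{Folio} − 3)(230 − 3p_{Folio} + 2p_{Quill}).
∂π/∂p_{Folio} = 239 − 6p_{Folio} + 2p_{Quill} = 0 ⇒ p_{Folio} = 239/6 + (1/3)p_{Quill}.
Similarly p_{Quill} = 245/6 + (1/3)p_{Folio}.
Plugging p_{Quill} into Folio's best response: p_{Folio} = 239/6 + (1/3)(245/6 + (1/3)p_{Folio}) ⇒ (8/9)p_{Folio} = 481/9, so p_{Folio} = 60.125.
Then p_{Quill} = 245/6 + (1/3)·60.125 = 60.875.
q_{Folio} = 230 − 3·60.125 + 2·60.875 = 171.375.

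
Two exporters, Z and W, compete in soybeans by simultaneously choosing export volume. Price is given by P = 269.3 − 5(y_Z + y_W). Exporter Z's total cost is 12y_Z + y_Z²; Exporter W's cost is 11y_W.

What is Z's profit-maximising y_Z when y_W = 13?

16.025

Exporter Z's profit: π = y_Z(269.3 − 5(y_Z + y_W)) − 12y_Z − y_Z².
∂π/∂y_Z = 257.3 − 12y_Z − 5y_W = 0, so y_Z = 2573/120 − (5/12)y_W.
At y_W = 13: y_Z = 2573/120 − (5/12)·13 = 16.025.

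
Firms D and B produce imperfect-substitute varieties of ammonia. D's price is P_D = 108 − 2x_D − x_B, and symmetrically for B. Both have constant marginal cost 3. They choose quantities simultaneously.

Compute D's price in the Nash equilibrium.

Firm D's profit: π = x_D(108 − 2x_D − x_B) − 3x_D.
∂π/∂x_D = 105 − 4x_D − x_B = 0 ⇒ x_D = 26.25 − 0.25x_B.
By symmetry x_B = x_D; substituting into the reaction function, 1.25x_D = 26.25 and x_D = 21.
P_D = 108 − 2·21 − 21 = 45.

45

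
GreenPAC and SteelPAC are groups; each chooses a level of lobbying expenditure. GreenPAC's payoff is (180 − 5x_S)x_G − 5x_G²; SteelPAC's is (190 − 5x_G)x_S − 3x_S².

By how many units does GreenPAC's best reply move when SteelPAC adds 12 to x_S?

-6

Expanding GreenPAC's payoff: 180x_G − 5x_Sx_G − 5x_G².
∂π/∂x_G = 180 − 5x_S − 10x_G = 0, so x_G = 18 − 0.5x_S.
The reaction-function slope is −0.5, so a 12-unit rise in x_S moves x_G by −0.5 × 12 = −6. GreenPAC's best response falls — the actions are strategic substitutes.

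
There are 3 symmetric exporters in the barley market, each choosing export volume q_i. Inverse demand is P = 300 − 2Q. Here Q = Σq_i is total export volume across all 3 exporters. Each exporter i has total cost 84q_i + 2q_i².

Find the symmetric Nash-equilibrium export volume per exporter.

A representative exporter's profit is π_i = q_i(300 − 2Q) − 84q_i − 2q_i², with Q = q_i + Σ_{j≠i} q_j.
First-order condition: 216 − 8q_i − 2Σ_{j≠i} q_j = 0.
Imposing symmetry (q_j = q for all j) turns Σ_{j≠i} q_j into 2q, so 216 = 12q and q = 18.

18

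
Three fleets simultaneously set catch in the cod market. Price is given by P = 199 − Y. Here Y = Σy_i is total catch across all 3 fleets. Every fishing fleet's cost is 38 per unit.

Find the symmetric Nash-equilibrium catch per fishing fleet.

A representative fishing fleet's profit is π_i = y_i(199 − Y) − 38y_i, with Y = y_i + Σ_{j≠i} y_j.
First-order condition: 161 − 2y_i − Σ_{j≠i} y_j = 0.
In a symmetric equilibrium every fishing fleet chooses the same y, so Σ_{j≠i} y_j = 2y. The condition becomes 161 − 4y = 0, giving y = 161/4 = 40.25.

40.25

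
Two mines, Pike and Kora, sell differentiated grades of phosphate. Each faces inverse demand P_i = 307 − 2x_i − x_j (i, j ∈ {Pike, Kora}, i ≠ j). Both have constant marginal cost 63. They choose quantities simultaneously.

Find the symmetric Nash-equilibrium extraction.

Mine Pike's profit: π = x_{Pike}(307 − 2x_{Pike} − x_{Kora}) − 63x_{Pike}.
∂π/∂x_{Pike} = 244 − 4x_{Pike} − x_{Kora} = 0 ⇒ x_{Pike} = 61 − 0.25x_{Kora}.
The game is symmetric, so in equilibrium x_{Kora} = x_{Pike}: the reaction function gives 1.25x_{Pike} = 61, hence x_{Pike} = 48.8.

48.8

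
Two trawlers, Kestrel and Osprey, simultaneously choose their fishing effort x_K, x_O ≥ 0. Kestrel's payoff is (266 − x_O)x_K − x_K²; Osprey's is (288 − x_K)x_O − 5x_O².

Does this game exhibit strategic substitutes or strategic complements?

Expanding Kestrel's payoff: 266x_K − x_Ox_K − x_K².
∂π/∂x_K = 266 − x_O − 2x_K = 0, so x_K = 133 − 0.5x_O.
The best-response slope dx_K/dx_O = −0.5 < 0: the reaction function is downward-sloping, so the choices are strategic substitutes.

strategic substitutes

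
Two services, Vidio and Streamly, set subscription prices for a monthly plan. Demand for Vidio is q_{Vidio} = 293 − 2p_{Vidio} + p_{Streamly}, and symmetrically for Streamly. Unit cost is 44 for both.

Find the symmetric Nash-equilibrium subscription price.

Vidio's profit: π = (p_{Vidio} − 44)(293 − 2p_{Vidio} + p_{Streamly}).
∂π/∂p_{Vidio} = 381 − 4p_{Vidio} + p_{Streamly} = 0 ⇒ p_{Vidio} = 95.25 + 0.25p_{Streamly}.
The game is symmetric, so in equilibrium p_{Streamly} = p_{Vidio}: the reaction function gives 0.75p_{Vidio} = 95.25, hence p_{Vidio} = 127.

127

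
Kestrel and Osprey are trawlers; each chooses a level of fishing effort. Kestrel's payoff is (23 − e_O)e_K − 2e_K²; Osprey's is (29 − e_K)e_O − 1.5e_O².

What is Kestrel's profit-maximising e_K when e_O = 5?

4.5

Expanding Kestrel's payoff: 23e_K − e_Oe_K − 2e_K².
∂π/∂e_K = 23 − e_O − 4e_K = 0, so e_K = 5.75 − 0.25e_O.
At e_O = 5: e_K = 5.75 − 0.25·5 = 4.5.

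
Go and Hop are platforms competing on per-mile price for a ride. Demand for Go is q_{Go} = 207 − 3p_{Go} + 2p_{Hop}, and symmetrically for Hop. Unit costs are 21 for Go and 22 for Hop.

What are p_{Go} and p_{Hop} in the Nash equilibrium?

67.6875, 68.0625

Go's profit: π = (p_{Go} − 21)(207 − 3p_{Go} + 2p_{Hop}).
∂π/∂p_{Go} = 270 − 6p_{Go} + 2p_{Hop} = 0 ⇒ p_{Go} = 45 + (1/3)p_{Hop}.
Similarly p_{Hop} = 45.5 + (1/3)p_{Go}.
Plugging p_{Hop} into Go's best response: p_{Go} = 45 + (1/3)(45.5 + (1/3)p_{Go}) ⇒ (8/9)p_{Go} = 361/6, so p_{Go} = 67.6875.
Then p_{Hop} = 45.5 + (1/3)·67.6875 = 68.0625.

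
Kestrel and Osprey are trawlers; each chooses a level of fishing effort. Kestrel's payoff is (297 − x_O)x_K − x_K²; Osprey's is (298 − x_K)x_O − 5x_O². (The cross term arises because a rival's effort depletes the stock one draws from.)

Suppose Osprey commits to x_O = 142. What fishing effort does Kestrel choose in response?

Expanding Kestrel's payoff: 297x_K − x_Ox_K − x_K².
∂π/∂x_K = 297 − x_O − 2x_K = 0, so x_K = 148.5 − 0.5x_O.
At x_O = 142: x_K = 148.5 − 0.5·142 = 77.5.

77.5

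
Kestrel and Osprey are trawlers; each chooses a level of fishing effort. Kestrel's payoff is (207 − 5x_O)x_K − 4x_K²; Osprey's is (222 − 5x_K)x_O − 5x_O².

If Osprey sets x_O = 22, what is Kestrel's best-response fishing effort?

Expanding Kestrel's payoff: 207x_K − 5x_Ox_K − 4x_K².
∂π/∂x_K = 207 − 5x_O − 8x_K = 0, so x_K = 25.875 − 0.625x_O.
At x_O = 22: x_K = 25.875 − 0.625·22 = 12.125.

12.125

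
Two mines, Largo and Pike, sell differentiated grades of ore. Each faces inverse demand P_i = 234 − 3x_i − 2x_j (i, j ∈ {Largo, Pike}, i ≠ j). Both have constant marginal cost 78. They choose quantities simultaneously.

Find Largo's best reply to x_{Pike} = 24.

Mine Largo's profit: π = x_{Largo}(234 − 3x_{Largo} − 2x_{Pike}) − 78x_{Largo}.
∂π/∂x_{Largo} = 156 − 6x_{Largo} − 2x_{Pike} = 0 ⇒ x_{Largo} = 26 − (1/3)x_{Pike}.
At x_{Pike} = 24: x_{Largo} = 26 − (1/3)·24 = 18.

18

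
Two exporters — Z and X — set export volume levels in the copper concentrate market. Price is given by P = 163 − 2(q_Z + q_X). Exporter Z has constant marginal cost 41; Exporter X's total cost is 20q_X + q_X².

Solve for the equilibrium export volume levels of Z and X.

Exporter Z's profit: π = q_Z(163 − 2(q_Z + q_X)) − 41q_Z.
∂π/∂q_Z = 122 − 4q_Z − 2q_X = 0, so q_Z = 30.5 − 0.5q_X.
For X: ∂π/∂q_X = 143 − 6q_X − 2q_Z = 0 ⇒ q_X = 143/6 − (1/3)q_Z.
Solving the two reaction functions simultaneously: (1 − (−0.5)(−1/3))q_Z = 30.5 − 0.5·(143/6), so (5/6)q_Z = 223/12 and q_Z = 22.3.
Then q_X = 143/6 − (1/3)·22.3 = 16.4.

22.3, 16.4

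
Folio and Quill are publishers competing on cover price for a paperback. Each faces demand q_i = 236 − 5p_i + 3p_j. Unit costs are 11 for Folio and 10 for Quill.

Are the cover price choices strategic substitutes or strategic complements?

Folio's profit: π = (p_{Folio} − 11)(236 − 5p_{Folio} + 3p_{Quill}).
∂π/∂p_{Folio} = 291 − 10p_{Folio} + 3p_{Quill} = 0 ⇒ p_{Folio} = 29.1 + 0.3p_{Quill}.
The best-response slope dp_{Folio}/dp_{Quill} = 0.3 > 0: the reaction function is upward-sloping, so the choices are strategic complements.

strategic complements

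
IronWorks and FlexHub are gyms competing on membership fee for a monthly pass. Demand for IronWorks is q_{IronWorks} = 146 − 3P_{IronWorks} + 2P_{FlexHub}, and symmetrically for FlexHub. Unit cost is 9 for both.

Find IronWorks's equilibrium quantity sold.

102.75

IronWorks's profit: π = (P_{IronWorks} − 9)(146 − 3P_{IronWorks} + 2P_{FlexHub}).
∂π/∂P_{IronWorks} = 173 − 6P_{IronWorks} + 2P_{FlexHub} = 0 ⇒ P_{IronWorks} = 173/6 + (1/3)P_{FlexHub}.
The game is symmetric, so in equilibrium P_{FlexHub} = P_{IronWorks}: the reaction function gives (2/3)P_{IronWorks} = 173/6, hence P_{IronWorks} = 43.25.
q_{IronWorks} = 146 − 3·43.25 + 2·43.25 = 102.75.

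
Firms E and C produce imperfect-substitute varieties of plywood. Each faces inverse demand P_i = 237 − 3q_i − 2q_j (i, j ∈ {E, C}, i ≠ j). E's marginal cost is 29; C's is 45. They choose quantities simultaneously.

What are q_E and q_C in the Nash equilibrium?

27, 23

Firm E's profit: π = q_E(237 − 3q_E − 2q_C) − 29q_E.
∂π/∂q_E = 208 − 6q_E − 2q_C = 0 ⇒ q_E = 104/3 − (1/3)q_C.
Similarly q_C = 32 − (1/3)q_E.
Solving the two reaction functions simultaneously: (1 − (−1/3)(−1/3))q_E = 104/3 − (1/3)·32, so (8/9)q_E = 24 and q_E = 27.
Then q_C = 32 − (1/3)·27 = 23.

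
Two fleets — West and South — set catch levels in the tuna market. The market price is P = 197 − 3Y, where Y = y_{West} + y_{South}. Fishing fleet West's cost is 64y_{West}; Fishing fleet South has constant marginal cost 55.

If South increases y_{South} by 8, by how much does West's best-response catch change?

Fishing fleet West's profit: π = y_{West}(197 − 3(y_{West} + y_{South})) − 64y_{West}.
∂π/∂y_{West} = 133 − 6y_{West} − 3y_{South} = 0, so y_{West} = 133/6 − 0.5y_{South}.
The reaction-function slope is −0.5, so an 8-unit rise in y_{South} moves y_{West} by −0.5 × 8 = −4. West's best response falls — the actions are strategic substitutes.

-4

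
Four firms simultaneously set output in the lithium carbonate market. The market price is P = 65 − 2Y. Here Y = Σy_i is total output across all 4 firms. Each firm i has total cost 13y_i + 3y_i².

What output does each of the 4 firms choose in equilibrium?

3.25

A representative firm's profit is π_i = y_i(65 − 2Y) − 13y_i − 3y_i², with Y = y_i + Σ_{j≠i} y_j.
First-order condition: 52 − 10y_i − 2Σ_{j≠i} y_j = 0.
Imposing symmetry (y_j = y for all j) turns Σ_{j≠i} y_j into 3y, so 52 = 16y and y = 3.25.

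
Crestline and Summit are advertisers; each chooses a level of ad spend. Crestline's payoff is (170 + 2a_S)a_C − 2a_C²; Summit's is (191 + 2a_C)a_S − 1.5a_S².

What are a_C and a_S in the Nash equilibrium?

Expanding Crestline's payoff: 170a_C + 2a_Sa_C − 2a_C².
∂π/∂a_C = 170 + 2a_S − 4a_C = 0, so a_C = 42.5 + 0.5a_S.
Likewise for Summit: a_S = 191/3 + (2/3)a_C.
Substituting the second reaction function into the first: a_C = 42.5 + 0.5(191/3 + (2/3)a_C), which gives (2/3)a_C = 223/3 ⇒ a_C = 111.5.
Then a_S = 191/3 + (2/3)·111.5 = 138.

111.5, 138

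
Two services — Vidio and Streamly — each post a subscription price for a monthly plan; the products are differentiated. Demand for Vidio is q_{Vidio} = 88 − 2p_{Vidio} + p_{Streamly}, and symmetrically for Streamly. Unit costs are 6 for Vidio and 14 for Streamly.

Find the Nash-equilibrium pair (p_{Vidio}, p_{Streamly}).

34.4, 37.6

Vidio's profit: π = (p_{Vidio} − 6)(88 − 2p_{Vidio} + p_{Streamly}).
∂π/∂p_{Vidio} = 100 − 4p_{Vidio} + p_{Streamly} = 0 ⇒ p_{Vidio} = 25 + 0.25p_{Streamly}.
Similarly p_{Streamly} = 29 + 0.25p_{Vidio}.
Substituting the second reaction function into the first: p_{Vidio} = 25 + 0.25(29 + 0.25p_{Vidio}), which gives 0.9375p_{Vidio} = 32.25 ⇒ p_{Vidio} = 34.4.
Then p_{Streamly} = 29 + 0.25·34.4 = 37.6.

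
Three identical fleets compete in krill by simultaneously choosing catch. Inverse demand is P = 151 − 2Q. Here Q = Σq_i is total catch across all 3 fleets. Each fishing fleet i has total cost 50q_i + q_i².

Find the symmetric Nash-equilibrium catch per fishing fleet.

10.1

A representative fishing fleet's profit is π_i = q_i(151 − 2Q) − 50q_i − q_i², with Q = q_i + Σ_{j≠i} q_j.
First-order condition: 101 − 6q_i − 2Σ_{j≠i} q_j = 0.
With identical fishing fleets, set every q_j = q: then 101 − 6q − 4q = 0, i.e. q = 101/10 = 10.1.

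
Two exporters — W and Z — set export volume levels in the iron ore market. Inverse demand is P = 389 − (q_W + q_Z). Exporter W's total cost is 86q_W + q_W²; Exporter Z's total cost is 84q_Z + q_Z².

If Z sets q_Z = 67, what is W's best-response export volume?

59

Exporter W's profit: π = q_W(389 − (q_W + q_Z)) − 86q_W − q_W².
∂π/∂q_W = 303 − 4q_W − q_Z = 0, so q_W = 75.75 − 0.25q_Z.
At q_Z = 67: q_W = 75.75 − 0.25·67 = 59.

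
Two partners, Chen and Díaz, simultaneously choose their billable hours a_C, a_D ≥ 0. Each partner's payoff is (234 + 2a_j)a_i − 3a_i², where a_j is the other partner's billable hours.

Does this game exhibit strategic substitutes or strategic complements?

Chen's payoff is (234 + 2a_D)a_C − 3a_C².
∂π/∂a_C = 234 + 2a_D − 6a_C = 0, so a_C = 39 + (1/3)a_D.
The best-response slope da_C/da_D = 1/3 > 0: the reaction function is upward-sloping, so the choices are strategic complements.

strategic complements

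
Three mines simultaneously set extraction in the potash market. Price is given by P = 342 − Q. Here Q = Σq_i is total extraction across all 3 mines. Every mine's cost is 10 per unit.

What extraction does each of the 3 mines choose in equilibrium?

A representative mine's profit is π_i = q_i(342 − Q) − 10q_i, with Q = q_i + Σ_{j≠i} q_j.
First-order condition: 332 − 2q_i − Σ_{j≠i} q_j = 0.
In a symmetric equilibrium every mine chooses the same q, so Σ_{j≠i} q_j = 2q. The condition becomes 332 − 4q = 0, giving q = 332/4 = 83.

83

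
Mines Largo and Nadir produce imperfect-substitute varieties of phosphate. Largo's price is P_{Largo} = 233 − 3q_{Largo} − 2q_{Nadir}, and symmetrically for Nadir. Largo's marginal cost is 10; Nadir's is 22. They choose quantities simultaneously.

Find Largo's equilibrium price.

95.875

Mine Largo's profit: π = q_{Largo}(233 − 3q_{Largo} − 2q_{Nadir}) − 10q_{Largo}.
∂π/∂q_{Largo} = 223 − 6q_{Largo} − 2q_{Nadir} = 0 ⇒ q_{Largo} = 223/6 − (1/3)q_{Nadir}.
Similarly q_{Nadir} = 211/6 − (1/3)q_{Largo}.
Plugging q_{Nadir} into Largo's best response: q_{Largo} = 223/6 − (1/3)(211/6 − (1/3)q_{Largo}) ⇒ (8/9)q_{Largo} = 229/9, so q_{Largo} = 28.625.
Then q_{Nadir} = 211/6 − (1/3)·28.625 = 25.625.
P_{Largo} = 233 − 3·28.625 − 2·25.625 = 95.875.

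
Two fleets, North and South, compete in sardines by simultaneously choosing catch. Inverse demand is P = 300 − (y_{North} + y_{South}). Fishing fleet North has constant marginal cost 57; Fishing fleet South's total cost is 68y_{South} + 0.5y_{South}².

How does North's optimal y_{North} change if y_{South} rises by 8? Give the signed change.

-4

Fishing fleet North's profit: π = y_{North}(300 − (y_{North} + y_{South})) − 57y_{North}.
∂π/∂y_{North} = 243 − 2y_{North} − y_{South} = 0, so y_{North} = 121.5 − 0.5y_{South}.
The reaction-function slope is −0.5, so an 8-unit rise in y_{South} moves y_{North} by −0.5 × 8 = −4. North's best response falls — the actions are strategic substitutes.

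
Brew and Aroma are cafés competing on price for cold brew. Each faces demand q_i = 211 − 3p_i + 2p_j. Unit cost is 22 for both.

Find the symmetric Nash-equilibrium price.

69.25

Brew's profit: π = (p_{Brew} − 22)(211 − 3p_{Brew} + 2p_{Aroma}).
∂π/∂p_{Brew} = 277 − 6p_{Brew} + 2p_{Aroma} = 0 ⇒ p_{Brew} = 277/6 + (1/3)p_{Aroma}.
The game is symmetric, so in equilibrium p_{Aroma} = p_{Brew}: the reaction function gives (2/3)p_{Brew} = 277/6, hence p_{Brew} = 69.25.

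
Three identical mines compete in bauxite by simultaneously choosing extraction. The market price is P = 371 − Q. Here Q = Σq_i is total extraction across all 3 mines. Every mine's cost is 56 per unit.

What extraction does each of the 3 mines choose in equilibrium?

A representative mine's profit is π_i = q_i(371 − Q) − 56q_i, with Q = q_i + Σ_{j≠i} q_j.
First-order condition: 315 − 2q_i − Σ_{j≠i} q_j = 0.
With identical mines, set every q_j = q: then 315 − 2q − 2q = 0, i.e. q = 315/4 = 78.75.

78.75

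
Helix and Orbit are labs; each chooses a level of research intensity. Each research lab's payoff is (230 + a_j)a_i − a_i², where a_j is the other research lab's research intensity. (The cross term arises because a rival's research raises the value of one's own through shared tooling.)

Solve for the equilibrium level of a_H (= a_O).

230

Helix's payoff is (230 + a_O)a_H − a_H².
∂π/∂a_H = 230 + a_O − 2a_H = 0, so a_H = 115 + 0.5a_O.
The game is symmetric, so in equilibrium a_O = a_H: the reaction function gives 0.5a_H = 115, hence a_H = 230.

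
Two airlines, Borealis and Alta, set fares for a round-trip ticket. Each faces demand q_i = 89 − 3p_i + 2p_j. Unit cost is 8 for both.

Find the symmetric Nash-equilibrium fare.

28.25

Borealis's profit: π = (p_{Borealis} − 8)(89 − 3p_{Borealis} + 2p_{Alta}).
∂π/∂p_{Borealis} = 113 − 6p_{Borealis} + 2p_{Alta} = 0 ⇒ p_{Borealis} = 113/6 + (1/3)p_{Alta}.
The game is symmetric, so in equilibrium p_{Alta} = p_{Borealis}: the reaction function gives (2/3)p_{Borealis} = 113/6, hence p_{Borealis} = 28.25.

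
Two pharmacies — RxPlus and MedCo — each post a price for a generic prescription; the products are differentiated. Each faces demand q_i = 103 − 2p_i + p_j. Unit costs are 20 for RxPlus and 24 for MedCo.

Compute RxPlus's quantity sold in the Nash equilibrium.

56.4

RxPlus's profit: π = (p_{RxPlus} − 20)(103 − 2p_{RxPlus} + p_{MedCo}).
∂π/∂p_{RxPlus} = 143 − 4p_{RxPlus} + p_{MedCo} = 0 ⇒ p_{RxPlus} = 35.75 + 0.25p_{MedCo}.
Similarly p_{MedCo} = 37.75 + 0.25p_{RxPlus}.
Plugging p_{MedCo} into RxPlus's best response: p_{RxPlus} = 35.75 + 0.25(37.75 + 0.25p_{RxPlus}) ⇒ 0.9375p_{RxPlus} = 45.1875, so p_{RxPlus} = 48.2.
Then p_{MedCo} = 37.75 + 0.25·48.2 = 49.8.
q_{RxPlus} = 103 − 2·48.2 + 49.8 = 56.4.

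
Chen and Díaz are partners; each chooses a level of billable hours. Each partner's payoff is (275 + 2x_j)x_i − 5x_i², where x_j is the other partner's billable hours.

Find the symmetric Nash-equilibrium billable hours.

Chen's payoff is (275 + 2x_D)x_C − 5x_C².
∂π/∂x_C = 275 + 2x_D − 10x_C = 0, so x_C = 27.5 + 0.2x_D.
By symmetry x_D = x_C; substituting into the reaction function, 0.8x_C = 27.5 and x_C = 34.375.

34.375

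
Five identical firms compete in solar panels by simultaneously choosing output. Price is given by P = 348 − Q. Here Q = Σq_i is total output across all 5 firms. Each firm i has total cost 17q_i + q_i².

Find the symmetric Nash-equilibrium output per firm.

41.375

A representative firm's profit is π_i = q_i(348 − Q) − 17q_i − q_i², with Q = q_i + Σ_{j≠i} q_j.
First-order condition: 331 − 4q_i − Σ_{j≠i} q_j = 0.
Imposing symmetry (q_j = q for all j) turns Σ_{j≠i} q_j into 4q, so 331 = 8q and q = 41.375.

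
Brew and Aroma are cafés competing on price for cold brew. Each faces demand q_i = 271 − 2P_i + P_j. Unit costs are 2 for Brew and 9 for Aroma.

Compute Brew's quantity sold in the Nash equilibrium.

Brew's profit: π = (P_{Brew} − 2)(271 − 2P_{Brew} + P_{Aroma}).
∂π/∂P_{Brew} = 275 − 4P_{Brew} + P_{Aroma} = 0 ⇒ P_{Brew} = 68.75 + 0.25P_{Aroma}.
Similarly P_{Aroma} = 72.25 + 0.25P_{Brew}.
Plugging P_{Aroma} into Brew's best response: P_{Brew} = 68.75 + 0.25(72.25 + 0.25P_{Brew}) ⇒ 0.9375P_{Brew} = 86.8125, so P_{Brew} = 92.6.
Then P_{Aroma} = 72.25 + 0.25·92.6 = 95.4.
q_{Brew} = 271 − 2·92.6 + 95.4 = 181.2.

181.2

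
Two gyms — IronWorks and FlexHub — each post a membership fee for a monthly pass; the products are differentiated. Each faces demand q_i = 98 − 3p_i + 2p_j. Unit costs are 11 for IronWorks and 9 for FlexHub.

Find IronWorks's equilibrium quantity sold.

64.125

IronWorks's profit: π = (p_{IronWorks} − 11)(98 − 3p_{IronWorks} + 2p_{FlexHub}).
∂π/∂p_{IronWorks} = 131 − 6p_{IronWorks} + 2p_{FlexHub} = 0 ⇒ p_{IronWorks} = 131/6 + (1/3)p_{FlexHub}.
Similarly p_{FlexHub} = 125/6 + (1/3)p_{IronWorks}.
Solving the two reaction functions simultaneously: (1 − (1/3)(1/3))p_{IronWorks} = 131/6 + (1/3)·(125/6), so (8/9)p_{IronWorks} = 259/9 and p_{IronWorks} = 32.375.
Then p_{FlexHub} = 125/6 + (1/3)·32.375 = 31.625.
q_{IronWorks} = 98 − 3·32.375 + 2·31.625 = 64.125.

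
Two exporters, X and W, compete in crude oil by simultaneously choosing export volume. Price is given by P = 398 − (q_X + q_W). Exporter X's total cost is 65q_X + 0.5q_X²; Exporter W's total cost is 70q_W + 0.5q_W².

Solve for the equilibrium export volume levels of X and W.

Exporter X's profit: π = q_X(398 − (q_X + q_W)) − 65q_X − 0.5q_X².
∂π/∂q_X = 333 − 3q_X − q_W = 0, so q_X = 111 − (1/3)q_W.
By the same steps for W: q_W = 328/3 − (1/3)q_X.
Substituting the second reaction function into the first: q_X = 111 − (1/3)(328/3 − (1/3)q_X), which gives (8/9)q_X = 671/9 ⇒ q_X = 83.875.
Then q_W = 328/3 − (1/3)·83.875 = 81.375.

83.875, 81.375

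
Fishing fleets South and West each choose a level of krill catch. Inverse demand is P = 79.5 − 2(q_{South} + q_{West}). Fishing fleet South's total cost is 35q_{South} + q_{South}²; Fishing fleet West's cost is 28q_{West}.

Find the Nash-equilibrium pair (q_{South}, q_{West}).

3.75, 11

Fishing fleet South's profit: π = q_{South}(79.5 − 2(q_{South} + q_{West})) − 35q_{South} − q_{South}².
∂π/∂q_{South} = 44.5 − 6q_{South} − 2q_{West} = 0, so q_{South} = 89/12 − (1/3)q_{West}.
For West: ∂π/∂q_{West} = 51.5 − 4q_{West} − 2q_{South} = 0 ⇒ q_{West} = 12.875 − 0.5q_{South}.
Plugging q_{West} into South's best response: q_{South} = 89/12 − (1/3)(12.875 − 0.5q_{South}) ⇒ (5/6)q_{South} = 3.125, so q_{South} = 3.75.
Then q_{West} = 12.875 − 0.5·3.75 = 11.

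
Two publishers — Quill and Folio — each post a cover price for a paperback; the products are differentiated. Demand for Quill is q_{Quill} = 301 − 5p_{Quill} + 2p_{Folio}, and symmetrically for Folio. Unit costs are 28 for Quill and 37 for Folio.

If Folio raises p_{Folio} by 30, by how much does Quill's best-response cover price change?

6

Quill's profit: π = (p_{Quill} − 28)(301 − 5p_{Quill} + 2p_{Folio}).
∂π/∂p_{Quill} = 441 − 10p_{Quill} + 2p_{Folio} = 0 ⇒ p_{Quill} = 44.1 + 0.2p_{Folio}.
The reaction-function slope is 0.2, so a 30-unit rise in p_{Folio} moves p_{Quill} by 0.2 × 30 = 6. Quill's best response rises — the actions are strategic complements.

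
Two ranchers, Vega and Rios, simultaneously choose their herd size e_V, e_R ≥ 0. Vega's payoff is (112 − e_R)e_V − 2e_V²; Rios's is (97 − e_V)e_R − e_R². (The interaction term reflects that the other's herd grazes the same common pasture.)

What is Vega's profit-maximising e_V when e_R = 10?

Expanding Vega's payoff: 112e_V − e_Re_V − 2e_V².
∂π/∂e_V = 112 − e_R − 4e_V = 0, so e_V = 28 − 0.25e_R.
At e_R = 10: e_V = 28 − 0.25·10 = 25.5.

25.5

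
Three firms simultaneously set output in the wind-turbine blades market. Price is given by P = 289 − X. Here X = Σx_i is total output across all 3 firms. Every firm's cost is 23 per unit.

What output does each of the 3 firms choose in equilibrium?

66.5

A representative firm's profit is π_i = x_i(289 − X) − 23x_i, with X = x_i + Σ_{j≠i} x_j.
First-order condition: 266 − 2x_i − Σ_{j≠i} x_j = 0.
With identical firms, set every x_j = x: then 266 − 2x − 2x = 0, i.e. x = 266/4 = 66.5.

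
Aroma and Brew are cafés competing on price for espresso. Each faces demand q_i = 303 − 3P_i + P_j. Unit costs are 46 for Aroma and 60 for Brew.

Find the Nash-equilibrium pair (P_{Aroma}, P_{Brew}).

89.4, 95.4

Aroma's profit: π = (P_{Aroma} − 46)(303 − 3P_{Aroma} + P_{Brew}).
∂π/∂P_{Aroma} = 441 − 6P_{Aroma} + P_{Brew} = 0 ⇒ P_{Aroma} = 73.5 + (1/6)P_{Brew}.
Similarly P_{Brew} = 80.5 + (1/6)P_{Aroma}.
Solving the two reaction functions simultaneously: (1 − (1/6)(1/6))P_{Aroma} = 73.5 + (1/6)·80.5, so (35/36)P_{Aroma} = 1043/12 and P_{Aroma} = 89.4.
Then P_{Brew} = 80.5 + (1/6)·89.4 = 95.4.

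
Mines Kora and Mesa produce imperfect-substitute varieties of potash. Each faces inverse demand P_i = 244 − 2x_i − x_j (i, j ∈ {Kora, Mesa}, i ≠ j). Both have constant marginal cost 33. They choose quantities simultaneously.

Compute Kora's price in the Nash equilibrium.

Mine Kora's profit: π = x_{Kora}(244 − 2x_{Kora} − x_{Mesa}) − 33x_{Kora}.
∂π/∂x_{Kora} = 211 − 4x_{Kora} − x_{Mesa} = 0 ⇒ x_{Kora} = 52.75 − 0.25x_{Mesa}.
The game is symmetric, so in equilibrium x_{Mesa} = x_{Kora}: the reaction function gives 1.25x_{Kora} = 52.75, hence x_{Kora} = 42.2.
P_{Kora} = 244 − 2·42.2 − 42.2 = 117.4.

117.4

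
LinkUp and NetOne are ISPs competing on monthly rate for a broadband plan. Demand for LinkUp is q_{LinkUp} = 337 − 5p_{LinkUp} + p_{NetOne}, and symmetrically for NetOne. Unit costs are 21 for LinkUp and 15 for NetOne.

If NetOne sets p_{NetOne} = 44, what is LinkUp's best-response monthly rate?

48.6

LinkUp's profit: π = (p_{LinkUp} − 21)(337 − 5p_{LinkUp} + p_{NetOne}).
∂π/∂p_{LinkUp} = 442 − 10p_{LinkUp} + p_{NetOne} = 0 ⇒ p_{LinkUp} = 44.2 + 0.1p_{NetOne}.
At p_{NetOne} = 44: p_{LinkUp} = 44.2 + 0.1·44 = 48.6.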